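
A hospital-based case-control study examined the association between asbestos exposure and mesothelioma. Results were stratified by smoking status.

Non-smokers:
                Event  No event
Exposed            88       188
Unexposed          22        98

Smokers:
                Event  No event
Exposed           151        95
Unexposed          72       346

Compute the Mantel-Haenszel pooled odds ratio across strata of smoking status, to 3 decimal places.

4.843

OR_MH = Σ(aᵢdᵢ/nᵢ) / Σ(bᵢcᵢ/nᵢ), where nᵢ is the stratum total.
Stratum 1 (Non-smokers): n = 396; a·d/n = 88·98/396 = 21.7778; b·c/n = 188·22/396 = 10.4444
Stratum 2 (Smokers): n = 664; a·d/n = 151·346/664 = 78.6837; b·c/n = 95·72/664 = 10.3012
OR_MH = (21.7778 + 78.6837) / (10.4444 + 10.3012) = 100.4615 / 20.7456 = 4.84253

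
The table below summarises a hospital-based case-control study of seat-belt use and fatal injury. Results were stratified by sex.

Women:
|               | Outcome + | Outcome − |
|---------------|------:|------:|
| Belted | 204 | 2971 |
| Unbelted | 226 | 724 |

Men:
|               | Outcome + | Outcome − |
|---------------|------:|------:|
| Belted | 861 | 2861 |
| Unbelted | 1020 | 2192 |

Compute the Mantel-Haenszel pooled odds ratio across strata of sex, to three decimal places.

OR_MH = Σ(aᵢdᵢ/nᵢ) / Σ(bᵢcᵢ/nᵢ), where nᵢ is the stratum total.
Stratum 1 (Women): n = 4125; a·d/n = 204·724/4125 = 35.8051; b·c/n = 2971·226/4125 = 162.7748
Stratum 2 (Men): n = 6934; a·d/n = 861·2192/6934 = 272.1823; b·c/n = 2861·1020/6934 = 420.8566
OR_MH = (35.8051 + 272.1823) / (162.7748 + 420.8566) = 307.9874 / 583.6314 = 0.52771

0.528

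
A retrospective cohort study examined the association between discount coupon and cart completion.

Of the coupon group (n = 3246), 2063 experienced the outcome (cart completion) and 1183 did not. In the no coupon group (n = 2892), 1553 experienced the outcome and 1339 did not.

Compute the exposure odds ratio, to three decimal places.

From the description: a = 2063, b = 1183, c = 1553, d = 1339.
OR = (a·d)/(b·c) = (2063 × 1339) / (1183 × 1553) = 2762357 / 1837199 = 1.50357
The odds of cart completion are about 1.50 times as high in the coupon group.

1.504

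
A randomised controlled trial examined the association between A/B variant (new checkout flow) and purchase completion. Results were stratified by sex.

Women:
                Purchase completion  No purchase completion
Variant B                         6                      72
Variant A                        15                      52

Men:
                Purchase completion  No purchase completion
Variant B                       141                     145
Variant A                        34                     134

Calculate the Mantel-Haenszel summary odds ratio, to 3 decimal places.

OR_MH = Σ(aᵢdᵢ/nᵢ) / Σ(bᵢcᵢ/nᵢ), where nᵢ is the stratum total.
Stratum 1 (Women): n = 145; a·d/n = 6·52/145 = 2.1517; b·c/n = 72·15/145 = 7.4483
Stratum 2 (Men): n = 454; a·d/n = 141·134/454 = 41.6167; b·c/n = 145·34/454 = 10.8590
OR_MH = (2.1517 + 41.6167) / (7.4483 + 10.8590) = 43.7685 / 18.3073 = 2.39076

2.391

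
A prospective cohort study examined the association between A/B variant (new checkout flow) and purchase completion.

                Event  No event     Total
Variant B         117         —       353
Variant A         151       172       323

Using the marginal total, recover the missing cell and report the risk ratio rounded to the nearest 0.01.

0.71

The missing cell is in the exposed row: 353 − 117 = 236.
So a = 117, b = 236, c = 151, d = 172.
RR = [a/(a+b)] / [c/(c+d)] = (117/353) / (151/323) = 0.33144/0.46749 = 0.70898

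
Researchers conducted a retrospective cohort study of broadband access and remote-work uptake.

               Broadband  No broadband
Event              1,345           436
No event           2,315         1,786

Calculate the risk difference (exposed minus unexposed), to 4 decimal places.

0.1713

Reading the table with exposure as columns: a = 1345 (Broadband, case), b = 2315 (Broadband, non-case), c = 436 (No broadband, case), d = 1786.
Risk in exposed = 1345/3660 = 0.367486; risk in unexposed = 436/2222 = 0.196220.
Risk difference = 0.367486 − 0.196220 = 0.171267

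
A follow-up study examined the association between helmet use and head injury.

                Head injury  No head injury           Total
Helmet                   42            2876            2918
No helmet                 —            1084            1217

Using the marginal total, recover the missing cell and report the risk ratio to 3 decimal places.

0.132

The missing cell is in the unexposed row: 1217 − 1084 = 133.
So a = 42, b = 2876, c = 133, d = 1084.
RR = [a/(a+b)] / [c/(c+d)] = (42/2918) / (133/1217) = 0.01439/0.10929 = 0.13171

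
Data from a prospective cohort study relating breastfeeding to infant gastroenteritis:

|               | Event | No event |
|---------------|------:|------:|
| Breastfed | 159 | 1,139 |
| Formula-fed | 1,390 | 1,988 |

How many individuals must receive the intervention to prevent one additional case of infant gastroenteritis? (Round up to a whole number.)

Risk in treated group = 159/1298 = 0.12250; risk in control = 1390/3378 = 0.41149.
Absolute risk reduction = 0.41149 − 0.12250 = 0.28899
NNT = 1 / ARR = 1 / 0.28899 = 3.460 → round up → 4

4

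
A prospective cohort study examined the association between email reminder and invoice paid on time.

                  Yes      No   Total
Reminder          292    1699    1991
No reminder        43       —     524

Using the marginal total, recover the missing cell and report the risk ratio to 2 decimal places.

The missing cell is in the unexposed row: 524 − 43 = 481.
So a = 292, b = 1699, c = 43, d = 481.
RR = [a/(a+b)] / [c/(c+d)] = (292/1991) / (43/524) = 0.14666/0.08206 = 1.78721

1.79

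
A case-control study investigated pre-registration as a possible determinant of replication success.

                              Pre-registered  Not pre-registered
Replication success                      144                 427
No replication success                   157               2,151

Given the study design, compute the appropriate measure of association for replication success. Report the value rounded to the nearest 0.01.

Reading the table with exposure as columns: a = 144 (Pre-registered, case), b = 157 (Pre-registered, non-case), c = 427 (Not pre-registered, case), d = 2151.
This is a case-control study: participants were sampled on outcome status, so risks in the source population cannot be estimated directly — relative risk is not valid here. The odds ratio is the appropriate measure.
OR = (a·d)/(b·c) = (144 × 2151) / (157 × 427) = 309744 / 67039 = 4.62036

4.62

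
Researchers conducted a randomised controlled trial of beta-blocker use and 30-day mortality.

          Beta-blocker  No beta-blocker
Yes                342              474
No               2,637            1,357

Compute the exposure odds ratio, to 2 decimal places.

Reading the table with exposure as columns: a = 342 (Beta-blocker, case), b = 2637 (Beta-blocker, non-case), c = 474 (No beta-blocker, case), d = 1357.
OR = (a·d)/(b·c) = (342 × 1357) / (2637 × 474) = 464094 / 1249938 = 0.37129
Exposure is associated with lower odds of 30-day mortality (OR = 0.37 < 1).

0.37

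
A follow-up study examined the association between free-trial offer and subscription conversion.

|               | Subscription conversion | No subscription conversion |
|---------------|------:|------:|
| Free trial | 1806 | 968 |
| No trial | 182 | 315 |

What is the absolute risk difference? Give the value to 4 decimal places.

Cells: a = 1806, b = 968, c = 182, d = 315.
Risk in exposed = 1806/2774 = 0.651045; risk in unexposed = 182/497 = 0.366197.
Risk difference = 0.651045 − 0.366197 = 0.284848

0.2848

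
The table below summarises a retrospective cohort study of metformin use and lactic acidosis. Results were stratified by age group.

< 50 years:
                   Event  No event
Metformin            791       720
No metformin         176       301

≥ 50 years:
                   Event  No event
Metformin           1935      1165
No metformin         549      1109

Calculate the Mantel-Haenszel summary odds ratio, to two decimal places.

OR_MH = Σ(aᵢdᵢ/nᵢ) / Σ(bᵢcᵢ/nᵢ), where nᵢ is the stratum total.
Stratum 1 (< 50 years): n = 1988; a·d/n = 791·301/1988 = 119.7641; b·c/n = 720·176/1988 = 63.7425
Stratum 2 (≥ 50 years): n = 4758; a·d/n = 1935·1109/4758 = 451.0120; b·c/n = 1165·549/4758 = 134.4231
OR_MH = (119.7641 + 451.0120) / (63.7425 + 134.4231) = 570.7761 / 198.1655 = 2.88030

2.88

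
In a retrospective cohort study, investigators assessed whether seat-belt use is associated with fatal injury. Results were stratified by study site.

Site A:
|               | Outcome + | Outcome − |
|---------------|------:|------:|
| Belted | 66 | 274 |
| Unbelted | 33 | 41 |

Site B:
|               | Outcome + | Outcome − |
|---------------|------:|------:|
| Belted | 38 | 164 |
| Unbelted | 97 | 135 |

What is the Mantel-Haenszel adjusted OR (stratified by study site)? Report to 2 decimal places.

0.31

OR_MH = Σ(aᵢdᵢ/nᵢ) / Σ(bᵢcᵢ/nᵢ), where nᵢ is the stratum total.
Stratum 1 (Site A): n = 414; a·d/n = 66·41/414 = 6.5362; b·c/n = 274·33/414 = 21.8406
Stratum 2 (Site B): n = 434; a·d/n = 38·135/434 = 11.8203; b·c/n = 164·97/434 = 36.6544
OR_MH = (6.5362 + 11.8203) / (21.8406 + 36.6544) = 18.3565 / 58.4950 = 0.31381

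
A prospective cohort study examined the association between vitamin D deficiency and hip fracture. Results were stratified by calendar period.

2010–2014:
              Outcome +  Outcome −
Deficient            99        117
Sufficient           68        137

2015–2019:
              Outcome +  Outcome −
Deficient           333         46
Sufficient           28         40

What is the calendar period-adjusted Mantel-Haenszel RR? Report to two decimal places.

RR_MH = Σ(aᵢ·n₀ᵢ/nᵢ) / Σ(cᵢ·n₁ᵢ/nᵢ), with n₁ᵢ = aᵢ+bᵢ (exposed), n₀ᵢ = cᵢ+dᵢ (unexposed), nᵢ = n₁ᵢ+n₀ᵢ.
Stratum 1 (2010–2014): n₁ = 216, n₀ = 205, n = 421; a·n₀/n = 99·205/421 = 48.2067; c·n₁/n = 68·216/421 = 34.8884
Stratum 2 (2015–2019): n₁ = 379, n₀ = 68, n = 447; a·n₀/n = 333·68/447 = 50.6577; c·n₁/n = 28·379/447 = 23.7405
RR_MH = (48.2067 + 50.6577) / (34.8884 + 23.7405) = 98.8644 / 58.6289 = 1.68627

1.69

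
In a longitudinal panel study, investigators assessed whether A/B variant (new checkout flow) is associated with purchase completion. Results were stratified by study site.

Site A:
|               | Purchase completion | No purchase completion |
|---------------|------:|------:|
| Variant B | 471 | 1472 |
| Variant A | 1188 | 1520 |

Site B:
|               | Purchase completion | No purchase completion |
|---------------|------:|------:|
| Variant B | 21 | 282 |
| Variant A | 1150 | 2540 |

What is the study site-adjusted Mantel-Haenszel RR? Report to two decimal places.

0.50

RR_MH = Σ(aᵢ·n₀ᵢ/nᵢ) / Σ(cᵢ·n₁ᵢ/nᵢ), with n₁ᵢ = aᵢ+bᵢ (exposed), n₀ᵢ = cᵢ+dᵢ (unexposed), nᵢ = n₁ᵢ+n₀ᵢ.
Stratum 1 (Site A): n₁ = 1943, n₀ = 2708, n = 4651; a·n₀/n = 471·2708/4651 = 274.2352; c·n₁/n = 1188·1943/4651 = 496.2984
Stratum 2 (Site B): n₁ = 303, n₀ = 3690, n = 3993; a·n₀/n = 21·3690/3993 = 19.4065; c·n₁/n = 1150·303/3993 = 87.2652
RR_MH = (274.2352 + 19.4065) / (496.2984 + 87.2652) = 293.6417 / 583.5636 = 0.50319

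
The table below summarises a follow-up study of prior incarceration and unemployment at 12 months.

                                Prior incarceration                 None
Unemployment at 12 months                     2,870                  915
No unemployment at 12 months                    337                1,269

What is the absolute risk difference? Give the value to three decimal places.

Reading the table with exposure as columns: a = 2870 (Prior incarceration, case), b = 337 (Prior incarceration, non-case), c = 915 (None, case), d = 1269.
Risk in exposed = 2870/3207 = 0.894917; risk in unexposed = 915/2184 = 0.418956.
Risk difference = 0.894917 − 0.418956 = 0.475961

0.476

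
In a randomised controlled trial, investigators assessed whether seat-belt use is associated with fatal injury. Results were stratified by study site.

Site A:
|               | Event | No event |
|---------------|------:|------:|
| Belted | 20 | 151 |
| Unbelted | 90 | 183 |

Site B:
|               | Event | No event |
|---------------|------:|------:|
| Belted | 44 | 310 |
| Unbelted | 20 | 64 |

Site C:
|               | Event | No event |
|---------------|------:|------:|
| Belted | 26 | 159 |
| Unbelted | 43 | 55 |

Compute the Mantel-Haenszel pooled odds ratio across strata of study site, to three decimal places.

OR_MH = Σ(aᵢdᵢ/nᵢ) / Σ(bᵢcᵢ/nᵢ), where nᵢ is the stratum total.
Stratum 1 (Site A): n = 444; a·d/n = 20·183/444 = 8.2432; b·c/n = 151·90/444 = 30.6081
Stratum 2 (Site B): n = 438; a·d/n = 44·64/438 = 6.4292; b·c/n = 310·20/438 = 14.1553
Stratum 3 (Site C): n = 283; a·d/n = 26·55/283 = 5.0530; b·c/n = 159·43/283 = 24.1590
OR_MH = (8.2432 + 6.4292 + 5.0530) / (30.6081 + 14.1553 + 24.1590) = 19.7255 / 68.9224 = 0.28620

0.286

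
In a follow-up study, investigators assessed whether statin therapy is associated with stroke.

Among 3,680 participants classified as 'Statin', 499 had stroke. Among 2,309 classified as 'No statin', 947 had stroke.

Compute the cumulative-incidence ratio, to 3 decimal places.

0.331

From the description: a = 499, b = 3181, c = 947, d = 1362.
Risk in exposed = 499/3680 = 0.13560; risk in unexposed = 947/2309 = 0.41013.
RR = 0.13560 / 0.41013 = 0.33062
The risk is 67% lower among the exposed than among the unexposed.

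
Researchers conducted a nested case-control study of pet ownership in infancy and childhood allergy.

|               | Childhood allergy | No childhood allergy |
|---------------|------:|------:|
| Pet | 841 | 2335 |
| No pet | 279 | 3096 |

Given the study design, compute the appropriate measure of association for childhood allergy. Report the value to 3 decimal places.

Cells: a = 841, b = 2335, c = 279, d = 3096.
This is a nested case-control study: participants were sampled on outcome status, so risks in the source population cannot be estimated directly — relative risk is not valid here. The odds ratio is the appropriate measure.
OR = (a·d)/(b·c) = (841 × 3096) / (2335 × 279) = 2603736 / 651465 = 3.99674

3.997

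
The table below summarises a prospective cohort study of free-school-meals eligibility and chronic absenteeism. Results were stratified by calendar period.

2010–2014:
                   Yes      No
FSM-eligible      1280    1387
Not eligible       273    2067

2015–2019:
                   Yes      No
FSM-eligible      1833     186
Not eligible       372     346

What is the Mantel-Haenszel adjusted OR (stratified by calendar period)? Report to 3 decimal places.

OR_MH = Σ(aᵢdᵢ/nᵢ) / Σ(bᵢcᵢ/nᵢ), where nᵢ is the stratum total.
Stratum 1 (2010–2014): n = 5007; a·d/n = 1280·2067/5007 = 528.4122; b·c/n = 1387·273/5007 = 75.6243
Stratum 2 (2015–2019): n = 2737; a·d/n = 1833·346/2737 = 231.7201; b·c/n = 186·372/2737 = 25.2802
OR_MH = (528.4122 + 231.7201) / (75.6243 + 25.2802) = 760.1324 / 100.9046 = 7.53318

7.533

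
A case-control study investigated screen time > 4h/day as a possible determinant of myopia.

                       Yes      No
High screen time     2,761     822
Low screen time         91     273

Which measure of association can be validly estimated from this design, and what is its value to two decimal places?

10.08

Cells: a = 2761, b = 822, c = 91, d = 273.
This is a case-control study: participants were sampled on outcome status, so risks in the source population cannot be estimated directly — relative risk is not valid here. The odds ratio is the appropriate measure.
OR = (a·d)/(b·c) = (2761 × 273) / (822 × 91) = 753753 / 74802 = 10.07664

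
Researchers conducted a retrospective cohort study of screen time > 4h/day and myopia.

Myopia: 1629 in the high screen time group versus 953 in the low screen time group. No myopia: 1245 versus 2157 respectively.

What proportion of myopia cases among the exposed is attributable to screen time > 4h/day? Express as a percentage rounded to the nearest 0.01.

45.94

From the description: a = 1629, b = 1245, c = 953, d = 2157.
Risk in exposed = 1629/2874 = 0.56681; risk in unexposed = 953/3110 = 0.30643.
RR = 0.56681/0.30643 = 1.84970
AR% = (RR − 1)/RR × 100 = (1.84970 − 1)/1.84970 × 100 = 45.9372%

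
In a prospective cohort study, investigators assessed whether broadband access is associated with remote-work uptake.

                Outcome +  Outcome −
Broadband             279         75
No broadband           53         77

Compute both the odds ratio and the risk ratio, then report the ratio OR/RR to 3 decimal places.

Cells: a = 279, b = 75, c = 53, d = 77.
OR = (279·77)/(75·53) = 21483/3975 = 5.40453
Risk in exposed = 279/354 = 0.78814; risk in unexposed = 53/130 = 0.40769; RR = 1.93316
OR/RR = 5.40453 / 1.93316 = 2.79569
The outcome is not rare, so the OR lies further from 1 than the RR.

2.796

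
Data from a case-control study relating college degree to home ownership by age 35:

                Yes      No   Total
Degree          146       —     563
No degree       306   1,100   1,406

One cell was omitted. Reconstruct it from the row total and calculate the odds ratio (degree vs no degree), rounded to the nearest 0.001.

The missing cell is in the exposed row: 563 − 146 = 417.
So a = 146, b = 417, c = 306, d = 1100.
OR = (a·d)/(b·c) = (146 × 1100) / (417 × 306) = 160600 / 127602 = 1.25860

1.259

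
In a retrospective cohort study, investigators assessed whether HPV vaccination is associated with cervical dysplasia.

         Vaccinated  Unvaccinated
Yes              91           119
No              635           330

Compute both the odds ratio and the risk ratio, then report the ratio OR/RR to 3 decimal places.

0.840

Reading the table with exposure as columns: a = 91 (Vaccinated, case), b = 635 (Vaccinated, non-case), c = 119 (Unvaccinated, case), d = 330.
OR = (91·330)/(635·119) = 30030/75565 = 0.39741
Risk in exposed = 91/726 = 0.12534; risk in unexposed = 119/449 = 0.26503; RR = 0.47294
OR/RR = 0.39741 / 0.47294 = 0.84029
The outcome is not rare, so the OR lies further from 1 than the RR.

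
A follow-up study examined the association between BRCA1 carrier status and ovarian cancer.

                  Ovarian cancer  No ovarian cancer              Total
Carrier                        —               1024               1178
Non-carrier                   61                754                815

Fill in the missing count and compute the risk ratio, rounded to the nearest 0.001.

1.747

The missing cell is in the exposed row: 1178 − 1024 = 154.
So a = 154, b = 1024, c = 61, d = 754.
RR = [a/(a+b)] / [c/(c+d)] = (154/1178) / (61/815) = 0.13073/0.07485 = 1.74664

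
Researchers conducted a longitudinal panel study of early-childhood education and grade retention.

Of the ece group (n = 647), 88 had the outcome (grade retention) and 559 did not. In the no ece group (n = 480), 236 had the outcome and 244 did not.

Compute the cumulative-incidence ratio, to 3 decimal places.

From the description: a = 88, b = 559, c = 236, d = 244.
Risk in exposed = 88/647 = 0.13601; risk in unexposed = 236/480 = 0.49167.
RR = 0.13601 / 0.49167 = 0.27664
The risk is 72% lower among the exposed than among the unexposed.

0.277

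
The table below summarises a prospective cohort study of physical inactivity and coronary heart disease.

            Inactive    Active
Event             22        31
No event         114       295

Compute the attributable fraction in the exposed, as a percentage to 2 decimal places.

Reading the table with exposure as columns: a = 22 (Inactive, case), b = 114 (Inactive, non-case), c = 31 (Active, case), d = 295.
Risk in exposed = 22/136 = 0.16176; risk in unexposed = 31/326 = 0.09509.
RR = 0.16176/0.09509 = 1.70114
AR% = (RR − 1)/RR × 100 = (1.70114 − 1)/1.70114 × 100 = 41.2158%

41.22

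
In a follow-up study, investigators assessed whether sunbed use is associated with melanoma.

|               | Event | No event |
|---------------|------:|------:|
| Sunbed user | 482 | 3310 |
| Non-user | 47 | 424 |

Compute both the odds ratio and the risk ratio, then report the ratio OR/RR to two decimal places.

1.03

Cells: a = 482, b = 3310, c = 47, d = 424.
OR = (482·424)/(3310·47) = 204368/155570 = 1.31367
Risk in exposed = 482/3792 = 0.12711; risk in unexposed = 47/471 = 0.09979; RR = 1.27380
OR/RR = 1.31367 / 1.27380 = 1.03130
The outcome is not rare, so the OR lies further from 1 than the RR.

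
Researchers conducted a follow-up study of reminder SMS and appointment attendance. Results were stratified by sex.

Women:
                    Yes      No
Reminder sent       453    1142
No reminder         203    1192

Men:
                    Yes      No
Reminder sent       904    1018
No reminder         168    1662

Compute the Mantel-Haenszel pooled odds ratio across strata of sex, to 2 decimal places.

OR_MH = Σ(aᵢdᵢ/nᵢ) / Σ(bᵢcᵢ/nᵢ), where nᵢ is the stratum total.
Stratum 1 (Women): n = 2990; a·d/n = 453·1192/2990 = 180.5940; b·c/n = 1142·203/2990 = 77.5338
Stratum 2 (Men): n = 3752; a·d/n = 904·1662/3752 = 400.4392; b·c/n = 1018·168/3752 = 45.5821
OR_MH = (180.5940 + 400.4392) / (77.5338 + 45.5821) = 581.0332 / 123.1159 = 4.71940

4.72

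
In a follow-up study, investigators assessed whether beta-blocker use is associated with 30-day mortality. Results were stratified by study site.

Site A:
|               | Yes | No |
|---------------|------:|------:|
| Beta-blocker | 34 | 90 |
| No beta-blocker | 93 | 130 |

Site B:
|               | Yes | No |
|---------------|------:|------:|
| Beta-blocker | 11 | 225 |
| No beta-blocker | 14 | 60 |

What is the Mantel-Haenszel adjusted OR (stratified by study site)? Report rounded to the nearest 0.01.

OR_MH = Σ(aᵢdᵢ/nᵢ) / Σ(bᵢcᵢ/nᵢ), where nᵢ is the stratum total.
Stratum 1 (Site A): n = 347; a·d/n = 34·130/347 = 12.7378; b·c/n = 90·93/347 = 24.1210
Stratum 2 (Site B): n = 310; a·d/n = 11·60/310 = 2.1290; b·c/n = 225·14/310 = 10.1613
OR_MH = (12.7378 + 2.1290) / (24.1210 + 10.1613) = 14.8668 / 34.2823 = 0.43366

0.43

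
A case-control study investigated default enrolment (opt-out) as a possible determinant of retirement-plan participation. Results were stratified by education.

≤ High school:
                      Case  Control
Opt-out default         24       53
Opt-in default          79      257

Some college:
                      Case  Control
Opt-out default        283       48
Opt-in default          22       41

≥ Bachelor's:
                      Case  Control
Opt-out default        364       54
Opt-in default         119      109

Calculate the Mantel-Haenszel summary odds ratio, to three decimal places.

OR_MH = Σ(aᵢdᵢ/nᵢ) / Σ(bᵢcᵢ/nᵢ), where nᵢ is the stratum total.
Stratum 1 (≤ High school): n = 413; a·d/n = 24·257/413 = 14.9346; b·c/n = 53·79/413 = 10.1380
Stratum 2 (Some college): n = 394; a·d/n = 283·41/394 = 29.4492; b·c/n = 48·22/394 = 2.6802
Stratum 3 (≥ Bachelor's): n = 646; a·d/n = 364·109/646 = 61.4180; b·c/n = 54·119/646 = 9.9474
OR_MH = (14.9346 + 29.4492 + 61.4180) / (10.1380 + 2.6802 + 9.9474) = 105.8018 / 22.7656 = 4.64745

4.647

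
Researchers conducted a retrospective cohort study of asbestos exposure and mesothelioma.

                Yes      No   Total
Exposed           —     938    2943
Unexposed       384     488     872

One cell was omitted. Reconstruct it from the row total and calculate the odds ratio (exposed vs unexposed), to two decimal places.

The missing cell is in the exposed row: 2943 − 938 = 2005.
So a = 2005, b = 938, c = 384, d = 488.
OR = (a·d)/(b·c) = (2005 × 488) / (938 × 384) = 978440 / 360192 = 2.71644

2.72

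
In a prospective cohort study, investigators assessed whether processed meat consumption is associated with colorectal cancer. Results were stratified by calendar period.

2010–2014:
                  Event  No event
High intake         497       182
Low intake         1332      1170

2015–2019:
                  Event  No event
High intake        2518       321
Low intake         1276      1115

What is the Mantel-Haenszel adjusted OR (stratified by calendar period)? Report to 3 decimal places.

OR_MH = Σ(aᵢdᵢ/nᵢ) / Σ(bᵢcᵢ/nᵢ), where nᵢ is the stratum total.
Stratum 1 (2010–2014): n = 3181; a·d/n = 497·1170/3181 = 182.8010; b·c/n = 182·1332/3181 = 76.2100
Stratum 2 (2015–2019): n = 5230; a·d/n = 2518·1115/5230 = 536.8203; b·c/n = 321·1276/5230 = 78.3166
OR_MH = (182.8010 + 536.8203) / (76.2100 + 78.3166) = 719.6213 / 154.5266 = 4.65694

4.657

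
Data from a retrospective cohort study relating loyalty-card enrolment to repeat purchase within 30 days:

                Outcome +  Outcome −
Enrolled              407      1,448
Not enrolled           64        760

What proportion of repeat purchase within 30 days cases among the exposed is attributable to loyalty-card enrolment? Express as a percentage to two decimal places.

Cells: a = 407, b = 1448, c = 64, d = 760.
Risk in exposed = 407/1855 = 0.21941; risk in unexposed = 64/824 = 0.07767.
RR = 0.21941/0.07767 = 2.82487
AR% = (RR − 1)/RR × 100 = (2.82487 − 1)/2.82487 × 100 = 64.6001%

64.60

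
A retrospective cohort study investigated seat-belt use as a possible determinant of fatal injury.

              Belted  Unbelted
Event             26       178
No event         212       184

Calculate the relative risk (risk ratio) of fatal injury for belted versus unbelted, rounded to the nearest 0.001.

0.222

Reading the table with exposure as columns: a = 26 (Belted, case), b = 212 (Belted, non-case), c = 178 (Unbelted, case), d = 184.
Risk in exposed = 26/238 = 0.10924; risk in unexposed = 178/362 = 0.49171.
RR = 0.10924 / 0.49171 = 0.22217
The risk is 78% lower among the exposed than among the unexposed.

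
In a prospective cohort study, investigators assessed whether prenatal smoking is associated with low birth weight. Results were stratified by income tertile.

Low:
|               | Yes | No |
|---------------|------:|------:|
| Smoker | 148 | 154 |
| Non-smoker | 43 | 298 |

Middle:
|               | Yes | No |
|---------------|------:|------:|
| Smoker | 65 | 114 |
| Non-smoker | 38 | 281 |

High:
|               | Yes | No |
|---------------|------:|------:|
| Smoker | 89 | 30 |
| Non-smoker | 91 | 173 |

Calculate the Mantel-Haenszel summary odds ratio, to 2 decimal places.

OR_MH = Σ(aᵢdᵢ/nᵢ) / Σ(bᵢcᵢ/nᵢ), where nᵢ is the stratum total.
Stratum 1 (Low): n = 643; a·d/n = 148·298/643 = 68.5910; b·c/n = 154·43/643 = 10.2986
Stratum 2 (Middle): n = 498; a·d/n = 65·281/498 = 36.6767; b·c/n = 114·38/498 = 8.6988
Stratum 3 (High): n = 383; a·d/n = 89·173/383 = 40.2010; b·c/n = 30·91/383 = 7.1279
OR_MH = (68.5910 + 36.6767 + 40.2010) / (10.2986 + 8.6988 + 7.1279) = 145.4687 / 26.1253 = 5.56811

5.57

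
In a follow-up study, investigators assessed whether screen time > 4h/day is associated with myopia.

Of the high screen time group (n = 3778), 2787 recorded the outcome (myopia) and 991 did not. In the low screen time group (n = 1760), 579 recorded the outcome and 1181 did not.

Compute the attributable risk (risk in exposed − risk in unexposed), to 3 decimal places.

From the description: a = 2787, b = 991, c = 579, d = 1181.
Risk in exposed = 2787/3778 = 0.737692; risk in unexposed = 579/1760 = 0.328977.
Risk difference = 0.737692 − 0.328977 = 0.408715

0.409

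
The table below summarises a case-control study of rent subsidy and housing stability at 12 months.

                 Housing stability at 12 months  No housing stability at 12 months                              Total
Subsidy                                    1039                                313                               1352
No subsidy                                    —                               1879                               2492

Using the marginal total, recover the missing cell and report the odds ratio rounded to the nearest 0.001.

The missing cell is in the unexposed row: 2492 − 1879 = 613.
So a = 1039, b = 313, c = 613, d = 1879.
OR = (a·d)/(b·c) = (1039 × 1879) / (313 × 613) = 1952281 / 191869 = 10.17507

10.175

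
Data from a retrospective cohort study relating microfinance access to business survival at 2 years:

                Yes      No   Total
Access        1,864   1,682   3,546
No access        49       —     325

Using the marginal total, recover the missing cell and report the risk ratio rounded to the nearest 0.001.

The missing cell is in the unexposed row: 325 − 49 = 276.
So a = 1864, b = 1682, c = 49, d = 276.
RR = [a/(a+b)] / [c/(c+d)] = (1864/3546) / (49/325) = 0.52566/0.15077 = 3.48654

3.487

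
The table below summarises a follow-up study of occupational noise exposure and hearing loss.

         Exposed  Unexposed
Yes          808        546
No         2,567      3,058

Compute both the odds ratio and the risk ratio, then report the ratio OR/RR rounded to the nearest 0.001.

1.116

Reading the table with exposure as columns: a = 808 (Exposed, case), b = 2567 (Exposed, non-case), c = 546 (Unexposed, case), d = 3058.
OR = (808·3058)/(2567·546) = 2470864/1401582 = 1.76291
Risk in exposed = 808/3375 = 0.23941; risk in unexposed = 546/3604 = 0.15150; RR = 1.58026
OR/RR = 1.76291 / 1.58026 = 1.11558
The outcome is not rare, so the OR lies further from 1 than the RR.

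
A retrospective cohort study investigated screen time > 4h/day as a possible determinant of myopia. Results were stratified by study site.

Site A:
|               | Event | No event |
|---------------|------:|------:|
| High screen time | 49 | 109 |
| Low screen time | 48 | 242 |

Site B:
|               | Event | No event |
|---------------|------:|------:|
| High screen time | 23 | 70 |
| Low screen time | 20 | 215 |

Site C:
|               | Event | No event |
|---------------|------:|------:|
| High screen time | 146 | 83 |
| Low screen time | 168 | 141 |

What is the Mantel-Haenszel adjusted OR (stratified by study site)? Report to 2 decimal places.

OR_MH = Σ(aᵢdᵢ/nᵢ) / Σ(bᵢcᵢ/nᵢ), where nᵢ is the stratum total.
Stratum 1 (Site A): n = 448; a·d/n = 49·242/448 = 26.4688; b·c/n = 109·48/448 = 11.6786
Stratum 2 (Site B): n = 328; a·d/n = 23·215/328 = 15.0762; b·c/n = 70·20/328 = 4.2683
Stratum 3 (Site C): n = 538; a·d/n = 146·141/538 = 38.2639; b·c/n = 83·168/538 = 25.9182
OR_MH = (26.4688 + 15.0762 + 38.2639) / (11.6786 + 4.2683 + 25.9182) = 79.8089 / 41.8651 = 1.90634

1.91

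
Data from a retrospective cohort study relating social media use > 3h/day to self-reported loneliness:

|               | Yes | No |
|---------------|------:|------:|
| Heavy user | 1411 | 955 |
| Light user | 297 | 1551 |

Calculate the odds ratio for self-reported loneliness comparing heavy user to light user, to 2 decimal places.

Cells: a = 1411, b = 955, c = 297, d = 1551.
OR = (a·d)/(b·c) = (1411 × 1551) / (955 × 297) = 2188461 / 283635 = 7.71576
The odds of self-reported loneliness are about 7.72 times as high in the heavy user group.

7.72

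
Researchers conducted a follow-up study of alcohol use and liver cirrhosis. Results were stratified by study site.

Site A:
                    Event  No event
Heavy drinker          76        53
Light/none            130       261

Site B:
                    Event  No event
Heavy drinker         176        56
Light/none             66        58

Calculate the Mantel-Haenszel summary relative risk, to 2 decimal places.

1.57

RR_MH = Σ(aᵢ·n₀ᵢ/nᵢ) / Σ(cᵢ·n₁ᵢ/nᵢ), with n₁ᵢ = aᵢ+bᵢ (exposed), n₀ᵢ = cᵢ+dᵢ (unexposed), nᵢ = n₁ᵢ+n₀ᵢ.
Stratum 1 (Site A): n₁ = 129, n₀ = 391, n = 520; a·n₀/n = 76·391/520 = 57.1462; c·n₁/n = 130·129/520 = 32.2500
Stratum 2 (Site B): n₁ = 232, n₀ = 124, n = 356; a·n₀/n = 176·124/356 = 61.3034; c·n₁/n = 66·232/356 = 43.0112
RR_MH = (57.1462 + 61.3034) / (32.2500 + 43.0112) = 118.4495 / 75.2612 = 1.57385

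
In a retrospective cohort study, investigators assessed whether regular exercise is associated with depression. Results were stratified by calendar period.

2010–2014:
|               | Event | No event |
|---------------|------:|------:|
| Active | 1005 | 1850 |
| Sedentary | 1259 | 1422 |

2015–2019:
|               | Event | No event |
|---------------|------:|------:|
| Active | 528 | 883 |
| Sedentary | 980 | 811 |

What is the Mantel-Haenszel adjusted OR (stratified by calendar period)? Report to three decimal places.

0.567

OR_MH = Σ(aᵢdᵢ/nᵢ) / Σ(bᵢcᵢ/nᵢ), where nᵢ is the stratum total.
Stratum 1 (2010–2014): n = 5536; a·d/n = 1005·1422/5536 = 258.1485; b·c/n = 1850·1259/5536 = 420.7280
Stratum 2 (2015–2019): n = 3202; a·d/n = 528·811/3202 = 133.7314; b·c/n = 883·980/3202 = 270.2498
OR_MH = (258.1485 + 133.7314) / (420.7280 + 270.2498) = 391.8799 / 690.9778 = 0.56714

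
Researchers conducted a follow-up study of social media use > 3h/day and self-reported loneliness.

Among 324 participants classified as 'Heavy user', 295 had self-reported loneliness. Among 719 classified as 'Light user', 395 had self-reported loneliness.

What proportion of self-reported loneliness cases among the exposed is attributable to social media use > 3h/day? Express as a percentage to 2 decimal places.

39.66

From the description: a = 295, b = 29, c = 395, d = 324.
Risk in exposed = 295/324 = 0.91049; risk in unexposed = 395/719 = 0.54937.
RR = 0.91049/0.54937 = 1.65733
AR% = (RR − 1)/RR × 100 = (1.65733 − 1)/1.65733 × 100 = 39.6620%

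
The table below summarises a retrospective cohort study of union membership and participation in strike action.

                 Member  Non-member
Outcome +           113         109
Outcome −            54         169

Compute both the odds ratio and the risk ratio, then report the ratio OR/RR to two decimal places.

Reading the table with exposure as columns: a = 113 (Member, case), b = 54 (Member, non-case), c = 109 (Non-member, case), d = 169.
OR = (113·169)/(54·109) = 19097/5886 = 3.24448
Risk in exposed = 113/167 = 0.67665; risk in unexposed = 109/278 = 0.39209; RR = 1.72576
OR/RR = 3.24448 / 1.72576 = 1.88003
The outcome is not rare, so the OR lies further from 1 than the RR.

1.88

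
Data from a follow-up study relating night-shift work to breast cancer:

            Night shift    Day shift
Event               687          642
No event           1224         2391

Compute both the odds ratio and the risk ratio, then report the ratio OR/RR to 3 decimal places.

1.231

Reading the table with exposure as columns: a = 687 (Night shift, case), b = 1224 (Night shift, non-case), c = 642 (Day shift, case), d = 2391.
OR = (687·2391)/(1224·642) = 1642617/785808 = 2.09035
Risk in exposed = 687/1911 = 0.35950; risk in unexposed = 642/3033 = 0.21167; RR = 1.69837
OR/RR = 2.09035 / 1.69837 = 1.23080
The outcome is not rare, so the OR lies further from 1 than the RR.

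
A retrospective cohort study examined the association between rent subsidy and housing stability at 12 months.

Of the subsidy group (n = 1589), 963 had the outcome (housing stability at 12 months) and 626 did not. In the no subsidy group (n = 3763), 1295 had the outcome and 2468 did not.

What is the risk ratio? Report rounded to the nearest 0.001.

1.761

From the description: a = 963, b = 626, c = 1295, d = 2468.
Risk in exposed = 963/1589 = 0.60604; risk in unexposed = 1295/3763 = 0.34414.
RR = 0.60604 / 0.34414 = 1.76103
The risk among the exposed is 1.76 times that among the unexposed.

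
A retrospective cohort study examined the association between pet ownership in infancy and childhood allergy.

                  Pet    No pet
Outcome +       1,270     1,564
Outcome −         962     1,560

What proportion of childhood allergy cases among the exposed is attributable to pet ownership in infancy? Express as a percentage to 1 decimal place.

12.0

Reading the table with exposure as columns: a = 1270 (Pet, case), b = 962 (Pet, non-case), c = 1564 (No pet, case), d = 1560.
Risk in exposed = 1270/2232 = 0.56900; risk in unexposed = 1564/3124 = 0.50064.
RR = 0.56900/0.50064 = 1.13654
AR% = (RR − 1)/RR × 100 = (1.13654 − 1)/1.13654 × 100 = 12.0135%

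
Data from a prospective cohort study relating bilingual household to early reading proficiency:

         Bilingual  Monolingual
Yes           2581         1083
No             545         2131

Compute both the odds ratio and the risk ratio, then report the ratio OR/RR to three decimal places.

3.803

Reading the table with exposure as columns: a = 2581 (Bilingual, case), b = 545 (Bilingual, non-case), c = 1083 (Monolingual, case), d = 2131.
OR = (2581·2131)/(545·1083) = 5500111/590235 = 9.31851
Risk in exposed = 2581/3126 = 0.82566; risk in unexposed = 1083/3214 = 0.33696; RR = 2.45028
OR/RR = 9.31851 / 2.45028 = 3.80303
The outcome is not rare, so the OR lies further from 1 than the RR.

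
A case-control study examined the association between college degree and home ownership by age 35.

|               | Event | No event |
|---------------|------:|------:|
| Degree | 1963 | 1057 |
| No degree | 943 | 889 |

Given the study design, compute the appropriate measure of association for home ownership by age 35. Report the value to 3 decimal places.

Cells: a = 1963, b = 1057, c = 943, d = 889.
This is a case-control study: participants were sampled on outcome status, so risks in the source population cannot be estimated directly — relative risk is not valid here. The odds ratio is the appropriate measure.
OR = (a·d)/(b·c) = (1963 × 889) / (1057 × 943) = 1745107 / 996751 = 1.75080

1.751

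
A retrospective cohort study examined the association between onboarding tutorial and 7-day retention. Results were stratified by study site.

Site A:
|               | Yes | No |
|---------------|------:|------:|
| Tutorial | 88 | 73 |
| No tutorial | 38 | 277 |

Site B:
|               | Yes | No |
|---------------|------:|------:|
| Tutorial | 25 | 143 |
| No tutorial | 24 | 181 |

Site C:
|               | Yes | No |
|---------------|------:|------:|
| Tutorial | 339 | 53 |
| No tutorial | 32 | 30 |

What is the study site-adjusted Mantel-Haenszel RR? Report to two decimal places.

RR_MH = Σ(aᵢ·n₀ᵢ/nᵢ) / Σ(cᵢ·n₁ᵢ/nᵢ), with n₁ᵢ = aᵢ+bᵢ (exposed), n₀ᵢ = cᵢ+dᵢ (unexposed), nᵢ = n₁ᵢ+n₀ᵢ.
Stratum 1 (Site A): n₁ = 161, n₀ = 315, n = 476; a·n₀/n = 88·315/476 = 58.2353; c·n₁/n = 38·161/476 = 12.8529
Stratum 2 (Site B): n₁ = 168, n₀ = 205, n = 373; a·n₀/n = 25·205/373 = 13.7399; c·n₁/n = 24·168/373 = 10.8097
Stratum 3 (Site C): n₁ = 392, n₀ = 62, n = 454; a·n₀/n = 339·62/454 = 46.2952; c·n₁/n = 32·392/454 = 27.6300
RR_MH = (58.2353 + 13.7399 + 46.2952) / (12.8529 + 10.8097 + 27.6300) = 118.2704 / 51.2925 = 2.30580

2.31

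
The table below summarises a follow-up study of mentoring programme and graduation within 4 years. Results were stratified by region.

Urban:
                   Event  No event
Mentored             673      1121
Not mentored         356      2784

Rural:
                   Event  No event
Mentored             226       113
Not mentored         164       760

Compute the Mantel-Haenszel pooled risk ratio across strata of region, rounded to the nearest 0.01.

3.42

RR_MH = Σ(aᵢ·n₀ᵢ/nᵢ) / Σ(cᵢ·n₁ᵢ/nᵢ), with n₁ᵢ = aᵢ+bᵢ (exposed), n₀ᵢ = cᵢ+dᵢ (unexposed), nᵢ = n₁ᵢ+n₀ᵢ.
Stratum 1 (Urban): n₁ = 1794, n₀ = 3140, n = 4934; a·n₀/n = 673·3140/4934 = 428.2975; c·n₁/n = 356·1794/4934 = 129.4414
Stratum 2 (Rural): n₁ = 339, n₀ = 924, n = 1263; a·n₀/n = 226·924/1263 = 165.3397; c·n₁/n = 164·339/1263 = 44.0190
RR_MH = (428.2975 + 165.3397) / (129.4414 + 44.0190) = 593.6372 / 173.4604 = 3.42232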